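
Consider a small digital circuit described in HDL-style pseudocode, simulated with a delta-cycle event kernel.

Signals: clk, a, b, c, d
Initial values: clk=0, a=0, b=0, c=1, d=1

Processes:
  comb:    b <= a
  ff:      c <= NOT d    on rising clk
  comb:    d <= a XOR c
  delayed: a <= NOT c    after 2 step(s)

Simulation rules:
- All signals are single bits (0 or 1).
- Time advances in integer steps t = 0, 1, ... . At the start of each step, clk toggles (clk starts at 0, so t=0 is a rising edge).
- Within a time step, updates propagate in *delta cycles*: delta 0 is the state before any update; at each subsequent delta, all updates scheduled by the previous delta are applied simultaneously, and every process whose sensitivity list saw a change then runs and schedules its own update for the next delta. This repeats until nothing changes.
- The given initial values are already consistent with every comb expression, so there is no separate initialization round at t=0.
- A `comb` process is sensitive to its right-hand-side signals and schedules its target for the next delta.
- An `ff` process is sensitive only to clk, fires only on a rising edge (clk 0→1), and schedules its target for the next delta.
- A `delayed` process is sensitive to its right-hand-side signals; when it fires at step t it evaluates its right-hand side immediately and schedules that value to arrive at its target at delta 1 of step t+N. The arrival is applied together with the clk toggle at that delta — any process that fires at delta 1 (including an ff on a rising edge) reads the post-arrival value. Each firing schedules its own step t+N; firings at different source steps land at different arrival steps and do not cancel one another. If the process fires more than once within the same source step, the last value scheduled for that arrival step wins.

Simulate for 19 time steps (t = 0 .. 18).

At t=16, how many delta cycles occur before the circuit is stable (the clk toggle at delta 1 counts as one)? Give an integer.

[bits: d,a,b,clk,c]
t=0: Δ0=10001 Δ1=10011 Δ2=10010 Δ3=00010 | 3Δ
t=1: Δ0=00010 Δ1=00000 | 1Δ
t=2: Δ0=00000 Δ1=01010 Δ2=11111 Δ3=01111 | 3Δ
t=3: Δ0=01111 Δ1=01101 | 1Δ
t=4: Δ0=01101 Δ1=00111 Δ2=10011 | 2Δ
t=5: Δ0=10011 Δ1=10001 | 1Δ
t=6: Δ0=10001 Δ1=10011 Δ2=10010 Δ3=00010 | 3Δ
t=7: Δ0=00010 Δ1=00000 | 1Δ
t=8: Δ0=00000 Δ1=01010 Δ2=11111 Δ3=01111 | 3Δ
t=9: Δ0=01111 Δ1=01101 | 1Δ
t=10: Δ0=01101 Δ1=00111 Δ2=10011 | 2Δ
t=11: Δ0=10011 Δ1=10001 | 1Δ
t=12: Δ0=10001 Δ1=10011 Δ2=10010 Δ3=00010 | 3Δ
t=13: Δ0=00010 Δ1=00000 | 1Δ
t=14: Δ0=00000 Δ1=01010 Δ2=11111 Δ3=01111 | 3Δ
t=15: Δ0=01111 Δ1=01101 | 1Δ
t=16: Δ0=01101 Δ1=00111 Δ2=10011 | 2Δ
t=17: Δ0=10011 Δ1=10001 | 1Δ
t=18: Δ0=10001 Δ1=10011 Δ2=10010 Δ3=00010 | 3Δ

2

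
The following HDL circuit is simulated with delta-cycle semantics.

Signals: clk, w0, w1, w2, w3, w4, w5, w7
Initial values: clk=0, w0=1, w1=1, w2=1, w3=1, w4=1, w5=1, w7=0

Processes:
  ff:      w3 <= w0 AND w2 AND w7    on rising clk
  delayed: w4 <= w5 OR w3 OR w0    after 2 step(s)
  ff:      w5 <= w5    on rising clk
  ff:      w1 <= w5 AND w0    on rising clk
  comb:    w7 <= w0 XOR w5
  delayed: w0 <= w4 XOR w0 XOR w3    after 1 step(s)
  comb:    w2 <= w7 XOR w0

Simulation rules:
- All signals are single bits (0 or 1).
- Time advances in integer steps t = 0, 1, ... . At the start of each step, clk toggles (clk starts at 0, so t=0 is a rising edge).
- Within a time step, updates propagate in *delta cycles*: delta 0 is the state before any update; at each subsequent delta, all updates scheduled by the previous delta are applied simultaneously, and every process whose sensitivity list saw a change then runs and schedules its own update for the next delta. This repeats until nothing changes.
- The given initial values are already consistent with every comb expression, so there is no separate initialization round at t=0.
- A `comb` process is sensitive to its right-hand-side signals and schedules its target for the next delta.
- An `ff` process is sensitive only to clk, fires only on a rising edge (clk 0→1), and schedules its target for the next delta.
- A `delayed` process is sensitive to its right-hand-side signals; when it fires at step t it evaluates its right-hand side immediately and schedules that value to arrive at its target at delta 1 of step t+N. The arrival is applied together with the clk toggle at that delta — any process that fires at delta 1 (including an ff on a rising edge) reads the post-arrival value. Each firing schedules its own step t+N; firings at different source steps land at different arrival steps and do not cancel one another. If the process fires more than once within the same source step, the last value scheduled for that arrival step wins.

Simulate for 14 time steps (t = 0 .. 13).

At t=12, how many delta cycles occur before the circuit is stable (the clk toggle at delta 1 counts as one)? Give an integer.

2

[bits: w3,w0,w7,w5,w4,w2,w1,clk]
t=0: Δ0=11011110 Δ1=11011111 Δ2=01011111 | 2Δ
t=1: Δ0=01011111 Δ1=00011110 Δ2=00111010 Δ3=00111110 | 3Δ
t=2: Δ0=00111110 Δ1=01111111 Δ2=11011011 Δ3=11011111 | 3Δ
t=3: Δ0=11011111 Δ1=11011110 | 1Δ
t=4: Δ0=11011110 Δ1=11011111 Δ2=01011111 | 2Δ
t=5: Δ0=01011111 Δ1=00011110 Δ2=00111010 Δ3=00111110 | 3Δ
t=6: Δ0=00111110 Δ1=01111111 Δ2=11011011 Δ3=11011111 | 3Δ
t=7: Δ0=11011111 Δ1=11011110 | 1Δ
t=8: Δ0=11011110 Δ1=11011111 Δ2=01011111 | 2Δ
t=9: Δ0=01011111 Δ1=00011110 Δ2=00111010 Δ3=00111110 | 3Δ
t=10: Δ0=00111110 Δ1=01111111 Δ2=11011011 Δ3=11011111 | 3Δ
t=11: Δ0=11011111 Δ1=11011110 | 1Δ
t=12: Δ0=11011110 Δ1=11011111 Δ2=01011111 | 2Δ
t=13: Δ0=01011111 Δ1=00011110 Δ2=00111010 Δ3=00111110 | 3Δ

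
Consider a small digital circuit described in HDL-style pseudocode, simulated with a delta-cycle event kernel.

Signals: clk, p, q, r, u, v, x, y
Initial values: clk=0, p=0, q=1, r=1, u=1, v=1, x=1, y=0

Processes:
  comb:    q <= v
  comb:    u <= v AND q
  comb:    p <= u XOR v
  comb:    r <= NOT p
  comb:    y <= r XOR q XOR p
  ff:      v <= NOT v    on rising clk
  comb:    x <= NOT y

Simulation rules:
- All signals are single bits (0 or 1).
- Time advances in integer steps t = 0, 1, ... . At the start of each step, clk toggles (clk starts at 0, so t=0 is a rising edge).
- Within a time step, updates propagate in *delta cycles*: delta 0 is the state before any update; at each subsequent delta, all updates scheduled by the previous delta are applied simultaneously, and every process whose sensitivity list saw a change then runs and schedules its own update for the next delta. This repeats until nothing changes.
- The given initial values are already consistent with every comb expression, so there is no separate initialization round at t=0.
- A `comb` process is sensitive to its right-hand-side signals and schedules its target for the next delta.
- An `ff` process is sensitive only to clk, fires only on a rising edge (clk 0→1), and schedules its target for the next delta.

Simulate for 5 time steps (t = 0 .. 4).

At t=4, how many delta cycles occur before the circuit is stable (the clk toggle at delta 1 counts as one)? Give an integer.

t=0 Δ0: q=1 p=0 y=0 x=1 r=1 u=1 v=1 clk=0
  Δ1: clk:0→1
  Δ2: v:1→0
  Δ3: q:1→0, p:0→1, u:1→0
  Δ4: p:1→0, r:1→0
  Δ5: r:0→1
  Δ6: y:0→1
  Δ7: x:1→0
  (7Δ to stable)
t=1 Δ0: q=0 p=0 y=1 x=0 r=1 u=0 v=0 clk=1
  Δ1: clk:1→0
  (1Δ to stable)
t=2 Δ0: q=0 p=0 y=1 x=0 r=1 u=0 v=0 clk=0
  Δ1: clk:0→1
  Δ2: v:0→1
  Δ3: q:0→1, p:0→1
  Δ4: r:1→0, u:0→1
  Δ5: p:1→0, y:1→0
  Δ6: y:0→1, x:0→1, r:0→1
  Δ7: y:1→0, x:1→0
  Δ8: x:0→1
  (8Δ to stable)
t=3 Δ0: q=1 p=0 y=0 x=1 r=1 u=1 v=1 clk=1
  Δ1: clk:1→0
  (1Δ to stable)
t=4 Δ0: q=1 p=0 y=0 x=1 r=1 u=1 v=1 clk=0
  Δ1: clk:0→1
  Δ2: v:1→0
  Δ3: q:1→0, p:0→1, u:1→0
  Δ4: p:1→0, r:1→0
  Δ5: r:0→1
  Δ6: y:0→1
  Δ7: x:1→0
  (7Δ to stable)

7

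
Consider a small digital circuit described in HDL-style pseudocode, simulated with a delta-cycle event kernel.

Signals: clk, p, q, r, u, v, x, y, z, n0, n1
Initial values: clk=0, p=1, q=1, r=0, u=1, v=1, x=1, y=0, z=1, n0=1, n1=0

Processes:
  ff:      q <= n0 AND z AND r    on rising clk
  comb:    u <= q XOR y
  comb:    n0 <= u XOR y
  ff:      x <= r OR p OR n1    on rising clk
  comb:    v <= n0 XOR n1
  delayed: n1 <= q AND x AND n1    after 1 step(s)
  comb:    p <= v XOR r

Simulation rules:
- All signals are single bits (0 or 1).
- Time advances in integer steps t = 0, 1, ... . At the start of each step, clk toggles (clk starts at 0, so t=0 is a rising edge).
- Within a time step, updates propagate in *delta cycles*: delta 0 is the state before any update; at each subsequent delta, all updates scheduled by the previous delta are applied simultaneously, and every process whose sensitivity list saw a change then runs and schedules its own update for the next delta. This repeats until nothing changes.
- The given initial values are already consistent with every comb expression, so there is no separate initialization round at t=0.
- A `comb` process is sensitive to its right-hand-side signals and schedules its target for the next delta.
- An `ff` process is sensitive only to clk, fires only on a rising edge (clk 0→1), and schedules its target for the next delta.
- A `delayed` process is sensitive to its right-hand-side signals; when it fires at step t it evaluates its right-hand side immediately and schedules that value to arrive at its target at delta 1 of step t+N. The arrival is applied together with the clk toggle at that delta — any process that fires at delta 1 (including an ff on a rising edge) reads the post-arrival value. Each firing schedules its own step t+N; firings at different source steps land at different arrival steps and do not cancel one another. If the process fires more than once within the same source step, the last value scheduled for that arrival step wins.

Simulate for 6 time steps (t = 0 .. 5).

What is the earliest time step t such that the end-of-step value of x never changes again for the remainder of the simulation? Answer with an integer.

2

t=0 Δ0: r=0 n1=0 n0=1 v=1 x=1 y=0 q=1 z=1 clk=0 u=1 p=1
  Δ1: clk:0→1
  Δ2: q:1→0
  Δ3: u:1→0
  Δ4: n0:1→0
  Δ5: v:1→0
  Δ6: p:1→0
  (6Δ to stable)
t=1 Δ0: r=0 n1=0 n0=0 v=0 x=1 y=0 q=0 z=1 clk=1 u=0 p=0
  Δ1: clk:1→0
  (1Δ to stable)
t=2 Δ0: r=0 n1=0 n0=0 v=0 x=1 y=0 q=0 z=1 clk=0 u=0 p=0
  Δ1: clk:0→1
  Δ2: x:1→0
  (2Δ to stable)
t=3 Δ0: r=0 n1=0 n0=0 v=0 x=0 y=0 q=0 z=1 clk=1 u=0 p=0
  Δ1: clk:1→0
  (1Δ to stable)
t=4 Δ0: r=0 n1=0 n0=0 v=0 x=0 y=0 q=0 z=1 clk=0 u=0 p=0
  Δ1: clk:0→1
  (1Δ to stable)
t=5 Δ0: r=0 n1=0 n0=0 v=0 x=0 y=0 q=0 z=1 clk=1 u=0 p=0
  Δ1: clk:1→0
  (1Δ to stable)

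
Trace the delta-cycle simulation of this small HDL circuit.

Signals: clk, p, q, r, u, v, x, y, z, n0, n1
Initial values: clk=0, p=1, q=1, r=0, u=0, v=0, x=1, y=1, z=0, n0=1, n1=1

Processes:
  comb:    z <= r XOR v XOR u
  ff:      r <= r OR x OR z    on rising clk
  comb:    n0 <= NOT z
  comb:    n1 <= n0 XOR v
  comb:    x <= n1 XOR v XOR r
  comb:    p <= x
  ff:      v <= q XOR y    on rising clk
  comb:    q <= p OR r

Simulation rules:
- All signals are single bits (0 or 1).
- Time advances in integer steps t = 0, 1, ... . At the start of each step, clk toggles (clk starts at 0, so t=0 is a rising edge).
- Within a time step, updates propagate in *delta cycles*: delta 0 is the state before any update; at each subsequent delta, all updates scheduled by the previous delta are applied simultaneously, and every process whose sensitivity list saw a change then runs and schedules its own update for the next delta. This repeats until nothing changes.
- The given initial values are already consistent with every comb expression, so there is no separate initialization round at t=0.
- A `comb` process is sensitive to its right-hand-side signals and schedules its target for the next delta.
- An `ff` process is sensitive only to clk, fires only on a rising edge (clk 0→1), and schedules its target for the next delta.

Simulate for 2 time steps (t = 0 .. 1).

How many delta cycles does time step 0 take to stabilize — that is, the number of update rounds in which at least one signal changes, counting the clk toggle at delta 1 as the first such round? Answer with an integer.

[bits: v,n1,z,clk,r,p,u,n0,y,x,q]
t=0: Δ0=01000101111 Δ1=01010101111 Δ2=01011101111 Δ3=01111101101 Δ4=01111000101 Δ5=00111000101 Δ6=00111000111 Δ7=00111100111 | 7Δ
t=1: Δ0=00111100111 Δ1=00101100111 | 1Δ

7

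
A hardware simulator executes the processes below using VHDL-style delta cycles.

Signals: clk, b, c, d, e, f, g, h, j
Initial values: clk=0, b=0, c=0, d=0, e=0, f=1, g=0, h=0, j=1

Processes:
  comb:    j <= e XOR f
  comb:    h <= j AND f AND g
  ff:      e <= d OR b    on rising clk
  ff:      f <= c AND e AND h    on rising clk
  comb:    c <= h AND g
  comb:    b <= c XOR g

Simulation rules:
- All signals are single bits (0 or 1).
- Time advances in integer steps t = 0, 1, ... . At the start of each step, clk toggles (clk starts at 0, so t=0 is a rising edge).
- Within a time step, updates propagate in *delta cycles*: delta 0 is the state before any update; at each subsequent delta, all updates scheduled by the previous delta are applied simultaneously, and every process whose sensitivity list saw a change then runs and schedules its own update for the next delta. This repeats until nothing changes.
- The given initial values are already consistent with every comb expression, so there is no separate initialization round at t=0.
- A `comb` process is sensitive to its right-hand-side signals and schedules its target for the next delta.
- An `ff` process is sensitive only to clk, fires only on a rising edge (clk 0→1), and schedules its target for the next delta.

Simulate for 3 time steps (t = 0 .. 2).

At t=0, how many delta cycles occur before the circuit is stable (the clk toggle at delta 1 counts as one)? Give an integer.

3

[bits: b,f,e,h,d,clk,j,g,c]
t=0: Δ0=010000100 Δ1=010001100 Δ2=000001100 Δ3=000001000 | 3Δ
t=1: Δ0=000001000 Δ1=000000000 | 1Δ
t=2: Δ0=000000000 Δ1=000001000 | 1Δ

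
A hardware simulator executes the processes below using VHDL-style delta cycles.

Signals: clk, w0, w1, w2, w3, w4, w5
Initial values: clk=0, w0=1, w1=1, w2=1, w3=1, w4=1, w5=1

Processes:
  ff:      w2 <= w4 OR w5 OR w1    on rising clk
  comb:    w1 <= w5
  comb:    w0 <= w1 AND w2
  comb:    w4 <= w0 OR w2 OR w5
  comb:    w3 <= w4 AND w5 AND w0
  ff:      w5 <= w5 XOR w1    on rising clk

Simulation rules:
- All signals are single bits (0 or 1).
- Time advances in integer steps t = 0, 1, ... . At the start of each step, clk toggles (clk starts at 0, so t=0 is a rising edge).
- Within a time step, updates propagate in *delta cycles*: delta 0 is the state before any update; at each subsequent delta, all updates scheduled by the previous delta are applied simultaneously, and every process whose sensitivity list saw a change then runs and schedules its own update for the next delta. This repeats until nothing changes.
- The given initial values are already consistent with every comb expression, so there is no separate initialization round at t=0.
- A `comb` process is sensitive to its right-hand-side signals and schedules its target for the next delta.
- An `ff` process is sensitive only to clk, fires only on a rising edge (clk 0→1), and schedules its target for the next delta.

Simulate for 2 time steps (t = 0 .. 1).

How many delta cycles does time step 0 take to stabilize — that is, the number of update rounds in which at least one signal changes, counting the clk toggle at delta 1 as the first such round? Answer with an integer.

t=0 Δ0: w3=1 w2=1 clk=0 w1=1 w0=1 w4=1 w5=1
  Δ1: clk:0→1
  Δ2: w5:1→0
  Δ3: w3:1→0, w1:1→0
  Δ4: w0:1→0
  (4Δ to stable)
t=1 Δ0: w3=0 w2=1 clk=1 w1=0 w0=0 w4=1 w5=0
  Δ1: clk:1→0
  (1Δ to stable)

4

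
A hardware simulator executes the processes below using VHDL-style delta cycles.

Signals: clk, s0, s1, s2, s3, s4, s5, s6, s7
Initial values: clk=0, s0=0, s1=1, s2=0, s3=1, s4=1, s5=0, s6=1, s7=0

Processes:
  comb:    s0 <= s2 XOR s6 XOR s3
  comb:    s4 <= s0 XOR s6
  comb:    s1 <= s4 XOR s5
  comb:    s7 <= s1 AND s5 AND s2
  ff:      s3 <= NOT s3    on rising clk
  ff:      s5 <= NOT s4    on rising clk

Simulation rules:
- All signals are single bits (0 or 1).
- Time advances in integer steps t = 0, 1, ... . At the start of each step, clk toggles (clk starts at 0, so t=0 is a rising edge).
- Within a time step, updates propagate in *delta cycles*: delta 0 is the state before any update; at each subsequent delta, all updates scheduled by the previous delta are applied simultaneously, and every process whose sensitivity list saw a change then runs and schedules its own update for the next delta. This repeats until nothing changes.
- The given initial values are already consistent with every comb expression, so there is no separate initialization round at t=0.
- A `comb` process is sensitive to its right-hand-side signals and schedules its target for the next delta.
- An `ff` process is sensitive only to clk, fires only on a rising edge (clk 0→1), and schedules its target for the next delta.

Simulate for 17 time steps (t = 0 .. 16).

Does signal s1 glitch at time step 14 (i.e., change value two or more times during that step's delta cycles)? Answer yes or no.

yes

[bits: clk,s2,s7,s5,s3,s1,s6,s0,s4]
t=0: Δ0=000011101 Δ1=100011101 Δ2=100001101 Δ3=100001111 Δ4=100001110 Δ5=100000110 | 5Δ
t=1: Δ0=100000110 Δ1=000000110 | 1Δ
t=2: Δ0=000000110 Δ1=100000110 Δ2=100110110 Δ3=100111100 Δ4=100111101 Δ5=100110101 | 5Δ
t=3: Δ0=100110101 Δ1=000110101 | 1Δ
t=4: Δ0=000110101 Δ1=100110101 Δ2=100000101 Δ3=100001111 Δ4=100001110 Δ5=100000110 | 5Δ
t=5: Δ0=100000110 Δ1=000000110 | 1Δ
t=6: Δ0=000000110 Δ1=100000110 Δ2=100110110 Δ3=100111100 Δ4=100111101 Δ5=100110101 | 5Δ
t=7: Δ0=100110101 Δ1=000110101 | 1Δ
t=8: Δ0=000110101 Δ1=100110101 Δ2=100000101 Δ3=100001111 Δ4=100001110 Δ5=100000110 | 5Δ
t=9: Δ0=100000110 Δ1=000000110 | 1Δ
t=10: Δ0=000000110 Δ1=100000110 Δ2=100110110 Δ3=100111100 Δ4=100111101 Δ5=100110101 | 5Δ
t=11: Δ0=100110101 Δ1=000110101 | 1Δ
t=12: Δ0=000110101 Δ1=100110101 Δ2=100000101 Δ3=100001111 Δ4=100001110 Δ5=100000110 | 5Δ
t=13: Δ0=100000110 Δ1=000000110 | 1Δ
t=14: Δ0=000000110 Δ1=100000110 Δ2=100110110 Δ3=100111100 Δ4=100111101 Δ5=100110101 | 5Δ
t=15: Δ0=100110101 Δ1=000110101 | 1Δ
t=16: Δ0=000110101 Δ1=100110101 Δ2=100000101 Δ3=100001111 Δ4=100001110 Δ5=100000110 | 5Δ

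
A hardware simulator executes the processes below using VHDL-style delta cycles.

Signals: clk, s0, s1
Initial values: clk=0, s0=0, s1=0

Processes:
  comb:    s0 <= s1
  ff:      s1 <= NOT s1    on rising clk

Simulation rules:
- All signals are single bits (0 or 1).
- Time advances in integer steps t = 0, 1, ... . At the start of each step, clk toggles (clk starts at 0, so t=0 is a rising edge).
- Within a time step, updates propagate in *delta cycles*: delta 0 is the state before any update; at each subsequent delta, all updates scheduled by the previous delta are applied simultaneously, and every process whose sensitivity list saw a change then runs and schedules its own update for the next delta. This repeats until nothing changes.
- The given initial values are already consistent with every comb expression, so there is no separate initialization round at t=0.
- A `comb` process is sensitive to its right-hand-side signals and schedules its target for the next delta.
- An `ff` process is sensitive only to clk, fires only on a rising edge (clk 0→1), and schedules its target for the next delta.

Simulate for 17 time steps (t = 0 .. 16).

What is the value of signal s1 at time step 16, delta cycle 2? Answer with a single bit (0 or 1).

t=0 Δ0: s1=0 s0=0 clk=0
  Δ1: clk:0→1
  Δ2: s1:0→1
  Δ3: s0:0→1
  (3Δ to stable)
t=1 Δ0: s1=1 s0=1 clk=1
  Δ1: clk:1→0
  (1Δ to stable)
t=2 Δ0: s1=1 s0=1 clk=0
  Δ1: clk:0→1
  Δ2: s1:1→0
  Δ3: s0:1→0
  (3Δ to stable)
t=3 Δ0: s1=0 s0=0 clk=1
  Δ1: clk:1→0
  (1Δ to stable)
t=4 Δ0: s1=0 s0=0 clk=0
  Δ1: clk:0→1
  Δ2: s1:0→1
  Δ3: s0:0→1
  (3Δ to stable)
t=5 Δ0: s1=1 s0=1 clk=1
  Δ1: clk:1→0
  (1Δ to stable)
t=6 Δ0: s1=1 s0=1 clk=0
  Δ1: clk:0→1
  Δ2: s1:1→0
  Δ3: s0:1→0
  (3Δ to stable)
t=7 Δ0: s1=0 s0=0 clk=1
  Δ1: clk:1→0
  (1Δ to stable)
t=8 Δ0: s1=0 s0=0 clk=0
  Δ1: clk:0→1
  Δ2: s1:0→1
  Δ3: s0:0→1
  (3Δ to stable)
t=9 Δ0: s1=1 s0=1 clk=1
  Δ1: clk:1→0
  (1Δ to stable)
t=10 Δ0: s1=1 s0=1 clk=0
  Δ1: clk:0→1
  Δ2: s1:1→0
  Δ3: s0:1→0
  (3Δ to stable)
t=11 Δ0: s1=0 s0=0 clk=1
  Δ1: clk:1→0
  (1Δ to stable)
t=12 Δ0: s1=0 s0=0 clk=0
  Δ1: clk:0→1
  Δ2: s1:0→1
  Δ3: s0:0→1
  (3Δ to stable)
t=13 Δ0: s1=1 s0=1 clk=1
  Δ1: clk:1→0
  (1Δ to stable)
t=14 Δ0: s1=1 s0=1 clk=0
  Δ1: clk:0→1
  Δ2: s1:1→0
  Δ3: s0:1→0
  (3Δ to stable)
t=15 Δ0: s1=0 s0=0 clk=1
  Δ1: clk:1→0
  (1Δ to stable)
t=16 Δ0: s1=0 s0=0 clk=0
  Δ1: clk:0→1
  Δ2: s1:0→1
  Δ3: s0:0→1
  (3Δ to stable)

1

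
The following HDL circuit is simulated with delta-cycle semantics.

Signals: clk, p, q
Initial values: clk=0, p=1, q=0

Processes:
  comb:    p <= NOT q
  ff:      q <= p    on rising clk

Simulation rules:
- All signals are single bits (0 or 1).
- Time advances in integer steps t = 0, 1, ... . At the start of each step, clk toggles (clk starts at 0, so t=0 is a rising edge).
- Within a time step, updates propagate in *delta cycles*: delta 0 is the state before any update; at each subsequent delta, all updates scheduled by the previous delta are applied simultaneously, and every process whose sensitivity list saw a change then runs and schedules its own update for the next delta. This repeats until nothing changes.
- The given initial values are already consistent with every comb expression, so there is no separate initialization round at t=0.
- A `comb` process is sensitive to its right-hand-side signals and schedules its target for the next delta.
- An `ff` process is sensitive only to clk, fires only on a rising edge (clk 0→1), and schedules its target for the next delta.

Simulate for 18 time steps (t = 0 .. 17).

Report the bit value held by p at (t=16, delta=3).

0

t=0 Δ0: p=1 clk=0 q=0
  Δ1: clk:0→1
  Δ2: q:0→1
  Δ3: p:1→0
  (3Δ to stable)
t=1 Δ0: p=0 clk=1 q=1
  Δ1: clk:1→0
  (1Δ to stable)
t=2 Δ0: p=0 clk=0 q=1
  Δ1: clk:0→1
  Δ2: q:1→0
  Δ3: p:0→1
  (3Δ to stable)
t=3 Δ0: p=1 clk=1 q=0
  Δ1: clk:1→0
  (1Δ to stable)
t=4 Δ0: p=1 clk=0 q=0
  Δ1: clk:0→1
  Δ2: q:0→1
  Δ3: p:1→0
  (3Δ to stable)
t=5 Δ0: p=0 clk=1 q=1
  Δ1: clk:1→0
  (1Δ to stable)
t=6 Δ0: p=0 clk=0 q=1
  Δ1: clk:0→1
  Δ2: q:1→0
  Δ3: p:0→1
  (3Δ to stable)
t=7 Δ0: p=1 clk=1 q=0
  Δ1: clk:1→0
  (1Δ to stable)
t=8 Δ0: p=1 clk=0 q=0
  Δ1: clk:0→1
  Δ2: q:0→1
  Δ3: p:1→0
  (3Δ to stable)
t=9 Δ0: p=0 clk=1 q=1
  Δ1: clk:1→0
  (1Δ to stable)
t=10 Δ0: p=0 clk=0 q=1
  Δ1: clk:0→1
  Δ2: q:1→0
  Δ3: p:0→1
  (3Δ to stable)
t=11 Δ0: p=1 clk=1 q=0
  Δ1: clk:1→0
  (1Δ to stable)
t=12 Δ0: p=1 clk=0 q=0
  Δ1: clk:0→1
  Δ2: q:0→1
  Δ3: p:1→0
  (3Δ to stable)
t=13 Δ0: p=0 clk=1 q=1
  Δ1: clk:1→0
  (1Δ to stable)
t=14 Δ0: p=0 clk=0 q=1
  Δ1: clk:0→1
  Δ2: q:1→0
  Δ3: p:0→1
  (3Δ to stable)
t=15 Δ0: p=1 clk=1 q=0
  Δ1: clk:1→0
  (1Δ to stable)
t=16 Δ0: p=1 clk=0 q=0
  Δ1: clk:0→1
  Δ2: q:0→1
  Δ3: p:1→0
  (3Δ to stable)
t=17 Δ0: p=0 clk=1 q=1
  Δ1: clk:1→0
  (1Δ to stable)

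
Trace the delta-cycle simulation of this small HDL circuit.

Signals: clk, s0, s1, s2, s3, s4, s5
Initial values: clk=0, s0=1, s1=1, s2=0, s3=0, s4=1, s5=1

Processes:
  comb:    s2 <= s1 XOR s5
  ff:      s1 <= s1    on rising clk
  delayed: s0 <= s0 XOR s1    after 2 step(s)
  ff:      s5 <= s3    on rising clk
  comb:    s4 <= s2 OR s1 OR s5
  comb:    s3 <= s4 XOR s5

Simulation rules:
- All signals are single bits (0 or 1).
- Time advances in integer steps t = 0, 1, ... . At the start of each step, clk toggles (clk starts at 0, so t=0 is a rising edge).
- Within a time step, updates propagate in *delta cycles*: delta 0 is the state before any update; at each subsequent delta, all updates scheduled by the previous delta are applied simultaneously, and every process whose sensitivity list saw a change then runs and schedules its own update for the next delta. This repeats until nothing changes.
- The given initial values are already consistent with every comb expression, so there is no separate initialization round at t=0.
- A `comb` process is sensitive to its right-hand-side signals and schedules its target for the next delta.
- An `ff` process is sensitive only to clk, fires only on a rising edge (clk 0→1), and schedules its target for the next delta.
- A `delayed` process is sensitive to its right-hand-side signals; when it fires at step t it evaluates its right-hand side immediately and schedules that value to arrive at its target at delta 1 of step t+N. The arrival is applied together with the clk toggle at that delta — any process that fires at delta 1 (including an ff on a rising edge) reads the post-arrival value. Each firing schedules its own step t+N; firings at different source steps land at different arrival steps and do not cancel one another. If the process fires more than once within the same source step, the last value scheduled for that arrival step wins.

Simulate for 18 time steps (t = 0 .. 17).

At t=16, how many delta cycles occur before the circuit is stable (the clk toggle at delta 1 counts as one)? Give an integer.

t=0 Δ0: s2=0 clk=0 s4=1 s0=1 s5=1 s1=1 s3=0
  Δ1: clk:0→1
  Δ2: s5:1→0
  Δ3: s2:0→1, s3:0→1
  (3Δ to stable)
t=1 Δ0: s2=1 clk=1 s4=1 s0=1 s5=0 s1=1 s3=1
  Δ1: clk:1→0
  (1Δ to stable)
t=2 Δ0: s2=1 clk=0 s4=1 s0=1 s5=0 s1=1 s3=1
  Δ1: clk:0→1
  Δ2: s5:0→1
  Δ3: s2:1→0, s3:1→0
  (3Δ to stable)
t=3 Δ0: s2=0 clk=1 s4=1 s0=1 s5=1 s1=1 s3=0
  Δ1: clk:1→0
  (1Δ to stable)
t=4 Δ0: s2=0 clk=0 s4=1 s0=1 s5=1 s1=1 s3=0
  Δ1: clk:0→1
  Δ2: s5:1→0
  Δ3: s2:0→1, s3:0→1
  (3Δ to stable)
t=5 Δ0: s2=1 clk=1 s4=1 s0=1 s5=0 s1=1 s3=1
  Δ1: clk:1→0
  (1Δ to stable)
t=6 Δ0: s2=1 clk=0 s4=1 s0=1 s5=0 s1=1 s3=1
  Δ1: clk:0→1
  Δ2: s5:0→1
  Δ3: s2:1→0, s3:1→0
  (3Δ to stable)
t=7 Δ0: s2=0 clk=1 s4=1 s0=1 s5=1 s1=1 s3=0
  Δ1: clk:1→0
  (1Δ to stable)
t=8 Δ0: s2=0 clk=0 s4=1 s0=1 s5=1 s1=1 s3=0
  Δ1: clk:0→1
  Δ2: s5:1→0
  Δ3: s2:0→1, s3:0→1
  (3Δ to stable)
t=9 Δ0: s2=1 clk=1 s4=1 s0=1 s5=0 s1=1 s3=1
  Δ1: clk:1→0
  (1Δ to stable)
t=10 Δ0: s2=1 clk=0 s4=1 s0=1 s5=0 s1=1 s3=1
  Δ1: clk:0→1
  Δ2: s5:0→1
  Δ3: s2:1→0, s3:1→0
  (3Δ to stable)
t=11 Δ0: s2=0 clk=1 s4=1 s0=1 s5=1 s1=1 s3=0
  Δ1: clk:1→0
  (1Δ to stable)
t=12 Δ0: s2=0 clk=0 s4=1 s0=1 s5=1 s1=1 s3=0
  Δ1: clk:0→1
  Δ2: s5:1→0
  Δ3: s2:0→1, s3:0→1
  (3Δ to stable)
t=13 Δ0: s2=1 clk=1 s4=1 s0=1 s5=0 s1=1 s3=1
  Δ1: clk:1→0
  (1Δ to stable)
t=14 Δ0: s2=1 clk=0 s4=1 s0=1 s5=0 s1=1 s3=1
  Δ1: clk:0→1
  Δ2: s5:0→1
  Δ3: s2:1→0, s3:1→0
  (3Δ to stable)
t=15 Δ0: s2=0 clk=1 s4=1 s0=1 s5=1 s1=1 s3=0
  Δ1: clk:1→0
  (1Δ to stable)
t=16 Δ0: s2=0 clk=0 s4=1 s0=1 s5=1 s1=1 s3=0
  Δ1: clk:0→1
  Δ2: s5:1→0
  Δ3: s2:0→1, s3:0→1
  (3Δ to stable)
t=17 Δ0: s2=1 clk=1 s4=1 s0=1 s5=0 s1=1 s3=1
  Δ1: clk:1→0
  (1Δ to stable)

3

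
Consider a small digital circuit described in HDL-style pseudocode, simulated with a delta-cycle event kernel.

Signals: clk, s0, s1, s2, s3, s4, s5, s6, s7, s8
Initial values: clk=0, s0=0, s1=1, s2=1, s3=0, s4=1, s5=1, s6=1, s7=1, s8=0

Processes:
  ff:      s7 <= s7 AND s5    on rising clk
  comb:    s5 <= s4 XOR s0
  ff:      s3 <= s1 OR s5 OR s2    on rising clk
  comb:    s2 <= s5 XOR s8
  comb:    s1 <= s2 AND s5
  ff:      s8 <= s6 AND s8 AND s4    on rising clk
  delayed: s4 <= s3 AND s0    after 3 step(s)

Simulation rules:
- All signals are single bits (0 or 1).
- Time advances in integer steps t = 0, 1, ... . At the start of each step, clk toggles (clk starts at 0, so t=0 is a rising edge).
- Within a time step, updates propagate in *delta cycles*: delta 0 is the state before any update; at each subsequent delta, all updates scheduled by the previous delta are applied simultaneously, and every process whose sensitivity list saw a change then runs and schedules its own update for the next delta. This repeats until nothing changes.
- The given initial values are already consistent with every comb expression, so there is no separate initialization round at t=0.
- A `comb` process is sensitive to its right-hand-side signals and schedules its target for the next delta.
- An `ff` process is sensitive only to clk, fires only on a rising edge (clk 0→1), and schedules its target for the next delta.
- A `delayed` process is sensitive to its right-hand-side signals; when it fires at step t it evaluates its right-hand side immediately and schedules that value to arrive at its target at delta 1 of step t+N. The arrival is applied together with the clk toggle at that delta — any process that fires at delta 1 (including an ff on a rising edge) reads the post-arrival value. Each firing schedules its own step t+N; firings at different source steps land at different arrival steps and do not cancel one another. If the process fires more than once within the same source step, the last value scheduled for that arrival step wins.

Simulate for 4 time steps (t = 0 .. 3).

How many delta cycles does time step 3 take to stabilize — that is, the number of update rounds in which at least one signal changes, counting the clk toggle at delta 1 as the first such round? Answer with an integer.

[bits: s1,s4,s7,s6,s3,s8,s0,s2,clk,s5]
t=0: Δ0=1111000101 Δ1=1111000111 Δ2=1111100111 | 2Δ
t=1: Δ0=1111100111 Δ1=1111100101 | 1Δ
t=2: Δ0=1111100101 Δ1=1111100111 | 1Δ
t=3: Δ0=1111100111 Δ1=1011100101 Δ2=1011100100 Δ3=0011100000 | 3Δ

3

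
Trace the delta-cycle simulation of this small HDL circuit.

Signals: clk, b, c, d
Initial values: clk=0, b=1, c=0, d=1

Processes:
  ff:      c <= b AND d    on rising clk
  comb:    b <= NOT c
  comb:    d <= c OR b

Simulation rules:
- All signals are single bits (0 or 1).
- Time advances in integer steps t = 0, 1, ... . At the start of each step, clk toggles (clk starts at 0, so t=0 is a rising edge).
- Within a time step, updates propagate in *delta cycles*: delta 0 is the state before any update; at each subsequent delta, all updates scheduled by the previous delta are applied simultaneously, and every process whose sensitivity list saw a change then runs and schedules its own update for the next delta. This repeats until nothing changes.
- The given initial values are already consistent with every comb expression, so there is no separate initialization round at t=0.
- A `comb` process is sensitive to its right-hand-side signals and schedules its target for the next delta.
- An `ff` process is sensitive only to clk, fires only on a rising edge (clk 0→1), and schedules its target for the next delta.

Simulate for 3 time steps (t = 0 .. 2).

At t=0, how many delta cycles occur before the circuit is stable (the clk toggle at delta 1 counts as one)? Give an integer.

t=0 Δ0: d=1 c=0 clk=0 b=1
  Δ1: clk:0→1
  Δ2: c:0→1
  Δ3: b:1→0
  (3Δ to stable)
t=1 Δ0: d=1 c=1 clk=1 b=0
  Δ1: clk:1→0
  (1Δ to stable)
t=2 Δ0: d=1 c=1 clk=0 b=0
  Δ1: clk:0→1
  Δ2: c:1→0
  Δ3: d:1→0, b:0→1
  Δ4: d:0→1
  (4Δ to stable)

3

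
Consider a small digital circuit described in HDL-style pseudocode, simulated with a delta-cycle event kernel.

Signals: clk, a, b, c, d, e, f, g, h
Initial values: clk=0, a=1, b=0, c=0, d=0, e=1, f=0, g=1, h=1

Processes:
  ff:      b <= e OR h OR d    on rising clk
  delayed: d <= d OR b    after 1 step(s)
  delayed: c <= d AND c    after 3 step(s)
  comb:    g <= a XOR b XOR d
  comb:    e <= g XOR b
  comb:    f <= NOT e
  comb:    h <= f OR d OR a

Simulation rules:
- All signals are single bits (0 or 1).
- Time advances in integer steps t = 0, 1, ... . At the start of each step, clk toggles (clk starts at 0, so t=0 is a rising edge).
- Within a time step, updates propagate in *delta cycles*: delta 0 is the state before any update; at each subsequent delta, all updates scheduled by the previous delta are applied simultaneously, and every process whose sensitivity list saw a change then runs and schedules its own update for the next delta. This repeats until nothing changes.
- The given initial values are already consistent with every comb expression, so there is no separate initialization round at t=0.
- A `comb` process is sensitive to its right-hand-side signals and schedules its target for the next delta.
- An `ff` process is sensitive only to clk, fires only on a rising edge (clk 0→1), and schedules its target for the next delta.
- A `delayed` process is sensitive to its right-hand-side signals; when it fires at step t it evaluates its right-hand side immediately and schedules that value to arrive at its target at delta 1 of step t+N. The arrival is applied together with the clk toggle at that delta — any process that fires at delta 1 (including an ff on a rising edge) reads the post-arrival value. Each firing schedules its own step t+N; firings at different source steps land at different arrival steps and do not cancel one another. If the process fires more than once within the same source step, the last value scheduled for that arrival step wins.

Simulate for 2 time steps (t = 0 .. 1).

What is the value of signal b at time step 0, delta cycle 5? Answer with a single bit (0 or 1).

t=0 Δ0: e=1 h=1 d=0 g=1 f=0 c=0 a=1 clk=0 b=0
  Δ1: clk:0→1
  Δ2: b:0→1
  Δ3: e:1→0, g:1→0
  Δ4: e:0→1, f:0→1
  Δ5: f:1→0
  (5Δ to stable)
t=1 Δ0: e=1 h=1 d=0 g=0 f=0 c=0 a=1 clk=1 b=1
  Δ1: d:0→1, clk:1→0
  Δ2: g:0→1
  Δ3: e:1→0
  Δ4: f:0→1
  (4Δ to stable)

1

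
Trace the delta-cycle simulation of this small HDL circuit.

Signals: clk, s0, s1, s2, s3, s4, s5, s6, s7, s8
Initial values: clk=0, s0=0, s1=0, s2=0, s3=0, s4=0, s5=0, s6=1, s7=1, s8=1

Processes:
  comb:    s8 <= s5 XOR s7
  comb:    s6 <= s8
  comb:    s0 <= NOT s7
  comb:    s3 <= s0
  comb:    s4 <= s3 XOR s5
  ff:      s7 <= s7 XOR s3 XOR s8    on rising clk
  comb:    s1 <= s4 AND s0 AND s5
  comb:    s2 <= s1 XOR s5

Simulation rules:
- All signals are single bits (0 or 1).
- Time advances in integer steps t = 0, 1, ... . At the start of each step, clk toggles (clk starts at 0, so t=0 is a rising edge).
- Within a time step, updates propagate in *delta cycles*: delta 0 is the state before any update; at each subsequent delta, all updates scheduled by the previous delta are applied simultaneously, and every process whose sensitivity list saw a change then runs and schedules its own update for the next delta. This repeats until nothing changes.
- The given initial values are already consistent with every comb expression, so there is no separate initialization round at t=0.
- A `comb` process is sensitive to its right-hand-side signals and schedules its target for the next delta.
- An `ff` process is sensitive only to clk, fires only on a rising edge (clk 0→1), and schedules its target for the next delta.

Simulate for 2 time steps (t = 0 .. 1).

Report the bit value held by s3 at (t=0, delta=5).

1

t=0 Δ0: s7=1 s4=0 s8=1 s3=0 s1=0 s0=0 s5=0 clk=0 s6=1 s2=0
  Δ1: clk:0→1
  Δ2: s7:1→0
  Δ3: s8:1→0, s0:0→1
  Δ4: s3:0→1, s6:1→0
  Δ5: s4:0→1
  (5Δ to stable)
t=1 Δ0: s7=0 s4=1 s8=0 s3=1 s1=0 s0=1 s5=0 clk=1 s6=0 s2=0
  Δ1: clk:1→0
  (1Δ to stable)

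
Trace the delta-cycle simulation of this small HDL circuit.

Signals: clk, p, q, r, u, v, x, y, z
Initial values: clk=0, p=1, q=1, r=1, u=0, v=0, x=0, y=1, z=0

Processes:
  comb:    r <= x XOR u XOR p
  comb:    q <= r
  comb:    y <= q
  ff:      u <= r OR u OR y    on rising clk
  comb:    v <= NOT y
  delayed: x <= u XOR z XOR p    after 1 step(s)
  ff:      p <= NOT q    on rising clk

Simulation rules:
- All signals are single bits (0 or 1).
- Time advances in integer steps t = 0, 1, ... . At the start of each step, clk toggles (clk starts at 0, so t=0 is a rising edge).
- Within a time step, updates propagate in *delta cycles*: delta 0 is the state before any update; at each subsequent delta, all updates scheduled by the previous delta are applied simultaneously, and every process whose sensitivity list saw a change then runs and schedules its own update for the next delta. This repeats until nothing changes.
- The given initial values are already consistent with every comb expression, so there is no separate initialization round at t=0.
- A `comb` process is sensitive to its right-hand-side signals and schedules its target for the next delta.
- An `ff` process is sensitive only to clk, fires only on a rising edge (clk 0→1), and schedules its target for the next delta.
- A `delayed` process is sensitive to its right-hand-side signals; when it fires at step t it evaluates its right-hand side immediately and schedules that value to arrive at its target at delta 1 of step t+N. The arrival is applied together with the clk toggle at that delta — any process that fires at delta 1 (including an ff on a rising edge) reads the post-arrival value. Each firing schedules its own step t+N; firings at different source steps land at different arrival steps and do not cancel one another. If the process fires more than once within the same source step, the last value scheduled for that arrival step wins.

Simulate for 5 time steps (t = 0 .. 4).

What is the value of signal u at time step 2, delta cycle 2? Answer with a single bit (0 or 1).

1

t=0 Δ0: x=0 clk=0 y=1 z=0 q=1 r=1 v=0 p=1 u=0
  Δ1: clk:0→1
  Δ2: p:1→0, u:0→1
  (2Δ to stable)
t=1 Δ0: x=0 clk=1 y=1 z=0 q=1 r=1 v=0 p=0 u=1
  Δ1: x:0→1, clk:1→0
  Δ2: r:1→0
  Δ3: q:1→0
  Δ4: y:1→0
  Δ5: v:0→1
  (5Δ to stable)
t=2 Δ0: x=1 clk=0 y=0 z=0 q=0 r=0 v=1 p=0 u=1
  Δ1: clk:0→1
  Δ2: p:0→1
  Δ3: r:0→1
  Δ4: q:0→1
  Δ5: y:0→1
  Δ6: v:1→0
  (6Δ to stable)
t=3 Δ0: x=1 clk=1 y=1 z=0 q=1 r=1 v=0 p=1 u=1
  Δ1: x:1→0, clk:1→0
  Δ2: r:1→0
  Δ3: q:1→0
  Δ4: y:1→0
  Δ5: v:0→1
  (5Δ to stable)
t=4 Δ0: x=0 clk=0 y=0 z=0 q=0 r=0 v=1 p=1 u=1
  Δ1: clk:0→1
  (1Δ to stable)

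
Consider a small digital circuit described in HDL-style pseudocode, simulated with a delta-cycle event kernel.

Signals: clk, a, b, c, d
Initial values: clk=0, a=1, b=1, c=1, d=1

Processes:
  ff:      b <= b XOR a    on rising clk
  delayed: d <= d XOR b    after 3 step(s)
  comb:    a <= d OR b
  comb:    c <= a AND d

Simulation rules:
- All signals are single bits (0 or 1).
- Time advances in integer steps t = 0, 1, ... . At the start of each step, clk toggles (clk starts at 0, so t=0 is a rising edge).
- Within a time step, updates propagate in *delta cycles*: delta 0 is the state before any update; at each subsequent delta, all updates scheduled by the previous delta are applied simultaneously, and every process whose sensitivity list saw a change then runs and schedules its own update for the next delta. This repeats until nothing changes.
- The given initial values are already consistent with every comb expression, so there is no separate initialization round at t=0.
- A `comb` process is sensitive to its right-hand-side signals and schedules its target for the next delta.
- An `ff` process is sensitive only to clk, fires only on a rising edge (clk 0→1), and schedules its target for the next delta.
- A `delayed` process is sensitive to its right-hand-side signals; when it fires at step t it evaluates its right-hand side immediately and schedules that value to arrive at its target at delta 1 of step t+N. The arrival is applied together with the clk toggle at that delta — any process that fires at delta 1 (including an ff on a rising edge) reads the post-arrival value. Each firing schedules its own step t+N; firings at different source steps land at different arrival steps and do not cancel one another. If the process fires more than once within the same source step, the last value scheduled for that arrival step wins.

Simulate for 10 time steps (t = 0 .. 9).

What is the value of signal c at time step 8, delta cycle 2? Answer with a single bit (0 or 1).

[bits: a,d,c,clk,b]
t=0: Δ0=11101 Δ1=11111 Δ2=11110 | 2Δ
t=1: Δ0=11110 Δ1=11100 | 1Δ
t=2: Δ0=11100 Δ1=11110 Δ2=11111 | 2Δ
t=3: Δ0=11111 Δ1=11101 | 1Δ
t=4: Δ0=11101 Δ1=11111 Δ2=11110 | 2Δ
t=5: Δ0=11110 Δ1=10100 Δ2=00000 | 2Δ
t=6: Δ0=00000 Δ1=00010 | 1Δ
t=7: Δ0=00010 Δ1=01000 Δ2=11000 Δ3=11100 | 3Δ
t=8: Δ0=11100 Δ1=10110 Δ2=00011 Δ3=10011 | 3Δ
t=9: Δ0=10011 Δ1=10001 | 1Δ

0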